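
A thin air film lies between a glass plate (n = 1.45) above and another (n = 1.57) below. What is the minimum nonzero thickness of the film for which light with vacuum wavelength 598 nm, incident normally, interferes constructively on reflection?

150 nm

Ray reflecting at the top interface goes from n = 1.45 toward n = 1.0: no phase shift.
Ray reflecting at the bottom interface goes from n = 1.0 toward n = 1.57: a half-wave phase shift.
Net: one phase inversion between the two reflected rays.
For bright reflection here: 2 n t = (m + ½) λ.
Minimum at m = 0: t = λ / (4 n) = 598 / (4 × 1.0) = 150 nm.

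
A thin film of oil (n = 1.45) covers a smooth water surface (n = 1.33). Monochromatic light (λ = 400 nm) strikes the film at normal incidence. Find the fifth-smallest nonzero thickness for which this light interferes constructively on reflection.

At the upper boundary (n = 1.0 to n = 1.45) the reflected ray undergoes a half-wave phase shift.
Bottom surface (1.45 → 1.33): reflection off a lower-index medium gives no phase shift.
The two reflections differ by half a wavelength.
So the condition for constructive reflection is 2 n t = (m + ½) λ.
The fifth-smallest nonzero thickness corresponds to m = 4: t = (m + ½) λ / (2 n) = 4.50 × 400 / (2 × 1.45) = 621 nm.

621 nm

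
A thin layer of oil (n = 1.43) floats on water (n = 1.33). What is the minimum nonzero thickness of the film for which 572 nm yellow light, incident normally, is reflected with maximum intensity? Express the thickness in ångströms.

1000 Å

At the upper boundary (n = 1.0 to n = 1.43) the reflected ray undergoes a half-wave phase shift.
Bottom surface (1.43 → 1.33): reflection off a lower-index medium gives no phase shift.
Exactly one π shift → a net half-wave offset.
For strong reflection here: 2 n t = (m + ½) λ.
Minimum at m = 0: t = λ / (4 n) = 572 / (4 × 1.43) = 100 nm.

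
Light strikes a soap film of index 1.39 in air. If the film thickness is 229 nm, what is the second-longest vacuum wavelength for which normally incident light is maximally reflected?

424 nm

Ray reflecting at the top interface goes from n = 1.0 toward n = 1.39: a half-wave phase shift.
Ray reflecting at the bottom interface goes from n = 1.39 toward n = 1.0: no phase shift.
Net: one phase inversion between the two reflected rays.
For maximum reflection here: 2 n t = (m + ½) λ.
λ = 2 n t / (m + ½). The second-longest wavelength is m = 1: λ = 2 × 1.39 × 229 / 1.50 = 424 nm.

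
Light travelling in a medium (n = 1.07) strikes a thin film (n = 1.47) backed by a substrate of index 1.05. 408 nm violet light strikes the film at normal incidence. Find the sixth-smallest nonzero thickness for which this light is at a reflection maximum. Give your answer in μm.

0.763 μm

Top surface (1.07 → 1.47): reflection off a higher-index medium gives a half-wave phase shift.
At the lower boundary (n = 1.47 to n = 1.05) the reflected ray undergoes no phase shift.
Net: one phase inversion between the two reflected rays.
So the condition for constructive reflection is 2 n t = (m + ½) λ.
The sixth-smallest nonzero thickness corresponds to m = 5: t = (m + ½) λ / (2 n) = 5.50 × 408 / (2 × 1.47) = 763 nm.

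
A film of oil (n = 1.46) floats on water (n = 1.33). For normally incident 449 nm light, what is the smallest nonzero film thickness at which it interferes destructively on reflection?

154 nm

Ray reflecting at the top interface goes from n = 1.0 toward n = 1.46: a half-wave phase shift.
Bottom surface (1.46 → 1.33): reflection off a lower-index medium gives no phase shift.
Exactly one π shift → a net half-wave offset.
So the condition for destructive reflection is 2 n t = m λ.
The smallest nonzero thickness corresponds to m = 1: t = m λ / (2 n) = 1.00 × 449 / (2 × 1.46) = 154 nm.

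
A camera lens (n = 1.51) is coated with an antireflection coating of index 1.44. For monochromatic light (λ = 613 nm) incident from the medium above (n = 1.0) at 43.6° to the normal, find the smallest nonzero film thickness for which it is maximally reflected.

Ray reflecting at the top interface goes from n = 1.0 toward n = 1.44: a half-wave phase shift.
At the lower boundary (n = 1.44 to n = 1.51) the reflected ray undergoes a half-wave phase shift.
Zero or two π shifts → no net half-wave offset.
With no net inversion, constructive interference in reflection requires 2 n t cos θ_r = m λ.
Snell's law: 1.0 sin 43.6° = 1.44 sin θ_r → sin θ_r = 0.479, cos θ_r = 0.878.
Minimum nonzero at m = 1: t = λ / (2 n cos θ_r) = 613 / (2 × 1.44 × 0.878) = 242 nm.

242 nm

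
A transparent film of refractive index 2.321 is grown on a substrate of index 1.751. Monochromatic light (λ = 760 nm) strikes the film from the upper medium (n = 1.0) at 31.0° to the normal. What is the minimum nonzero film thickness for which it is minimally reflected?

Top surface (1.0 → 2.321): reflection off a higher-index medium gives a half-wave phase shift.
Ray reflecting at the bottom interface goes from n = 2.321 toward n = 1.751: no phase shift.
The two reflections differ by half a wavelength.
With one net inversion, destructive interference in reflection requires 2 n t cos θ_r = m λ.
Snell's law: 1.0 sin 31.0° = 2.321 sin θ_r → sin θ_r = 0.222, cos θ_r = 0.975.
Minimum nonzero at m = 1: t = λ / (2 n cos θ_r) = 760 / (2 × 2.321 × 0.975) = 168 nm.

168 nm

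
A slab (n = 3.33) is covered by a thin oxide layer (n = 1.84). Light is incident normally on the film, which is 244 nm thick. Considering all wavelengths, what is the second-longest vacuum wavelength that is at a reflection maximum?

Ray reflecting at the top interface goes from n = 1.0 toward n = 1.84: a half-wave phase shift.
Ray reflecting at the bottom interface goes from n = 1.84 toward n = 3.33: a half-wave phase shift.
Zero or two π shifts → no net half-wave offset.
For maximum reflection here: 2 n t = m λ.
λ = 2 n t / m. The second-longest wavelength is m = 2: λ = 2 × 1.84 × 244 / 2.00 = 449 nm.

449 nm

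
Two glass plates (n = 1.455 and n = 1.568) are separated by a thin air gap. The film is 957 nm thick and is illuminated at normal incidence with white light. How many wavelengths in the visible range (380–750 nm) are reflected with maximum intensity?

Ray reflecting at the top interface goes from n = 1.455 toward n = 1.0: no phase shift.
At the lower boundary (n = 1.0 to n = 1.568) the reflected ray undergoes a half-wave phase shift.
Exactly one π shift → a net half-wave offset.
So the condition for constructive reflection is 2 n t = (m + ½) λ.
λ = 2 n t / (m + ½) = 1914 / (m + ½) nm.
m=2: 766 nm (IR); m=3: 547 nm (visible); m=4: 425 nm (visible); m=5: 348 nm (UV).

2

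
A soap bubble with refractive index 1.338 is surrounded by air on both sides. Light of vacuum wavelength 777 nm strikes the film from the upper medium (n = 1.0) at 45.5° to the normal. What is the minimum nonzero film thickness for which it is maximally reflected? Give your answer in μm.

At the upper boundary (n = 1.0 to n = 1.338) the reflected ray undergoes a half-wave phase shift.
Bottom surface (1.338 → 1.0): reflection off a lower-index medium gives no phase shift.
Exactly one π shift → a net half-wave offset.
So the condition for constructive reflection is 2 n t cos θ_r = (m + ½) λ.
Snell's law: 1.0 sin 45.5° = 1.338 sin θ_r → sin θ_r = 0.533, cos θ_r = 0.846.
Minimum at m = 0: t = λ / (4 n cos θ_r) = 777 / (4 × 1.338 × 0.846) = 172 nm.

0.172 μm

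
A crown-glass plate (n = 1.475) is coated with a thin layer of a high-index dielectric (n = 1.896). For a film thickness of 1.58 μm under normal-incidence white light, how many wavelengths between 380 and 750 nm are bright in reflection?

Top surface (1.0 → 1.896): reflection off a higher-index medium gives a half-wave phase shift.
Ray reflecting at the bottom interface goes from n = 1.896 toward n = 1.475: no phase shift.
Exactly one π shift → a net half-wave offset.
So the condition for constructive reflection is 2 n t = (m + ½) λ.
λ = 2 n t / (m + ½) = 5991 / (m + ½) nm.
m=7: 799 nm (IR); m=8: 705 nm (visible); m=9: 631 nm (visible); m=10: 571 nm (visible); m=11: 521 nm (visible); m=12: 479 nm (visible); m=13: 444 nm (visible); m=14: 413 nm (visible); m=15: 387 nm (visible); m=16: 363 nm (UV).

8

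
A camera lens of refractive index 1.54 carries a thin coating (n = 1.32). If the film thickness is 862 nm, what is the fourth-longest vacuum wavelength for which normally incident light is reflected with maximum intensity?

569 nm

Ray reflecting at the top interface goes from n = 1.0 toward n = 1.32: a half-wave phase shift.
At the lower boundary (n = 1.32 to n = 1.54) the reflected ray undergoes a half-wave phase shift.
The two reflections carry the same phase change, so no net offset.
For maximum reflection here: 2 n t = m λ.
λ = 2 n t / m. The fourth-longest wavelength is m = 4: λ = 2 × 1.32 × 862 / 4.00 = 569 nm.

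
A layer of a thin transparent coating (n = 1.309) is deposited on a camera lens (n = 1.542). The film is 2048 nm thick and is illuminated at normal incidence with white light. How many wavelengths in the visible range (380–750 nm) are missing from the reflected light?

7

Top surface (1.0 → 1.309): reflection off a higher-index medium gives a half-wave phase shift.
Ray reflecting at the bottom interface goes from n = 1.309 toward n = 1.542: a half-wave phase shift.
Zero or two π shifts → no net half-wave offset.
With no net inversion, destructive interference in reflection requires 2 n t = (m + ½) λ.
λ = 2 n t / (m + ½) = 5362 / (m + ½) nm.
m=6: 825 nm (IR); m=7: 715 nm (visible); m=8: 631 nm (visible); m=9: 564 nm (visible); m=10: 511 nm (visible); m=11: 466 nm (visible); m=12: 429 nm (visible); m=13: 397 nm (visible); m=14: 370 nm (UV).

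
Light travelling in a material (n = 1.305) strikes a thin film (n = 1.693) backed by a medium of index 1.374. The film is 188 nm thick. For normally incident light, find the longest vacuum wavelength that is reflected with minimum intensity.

At the upper boundary (n = 1.305 to n = 1.693) the reflected ray undergoes a half-wave phase shift.
At the lower boundary (n = 1.693 to n = 1.374) the reflected ray undergoes no phase shift.
Net: one phase inversion between the two reflected rays.
So the condition for destructive reflection is 2 n t = m λ.
λ = 2 n t / m. The longest wavelength is m = 1: λ = 2 × 1.693 × 188 / 1.00 = 637 nm.

637 nm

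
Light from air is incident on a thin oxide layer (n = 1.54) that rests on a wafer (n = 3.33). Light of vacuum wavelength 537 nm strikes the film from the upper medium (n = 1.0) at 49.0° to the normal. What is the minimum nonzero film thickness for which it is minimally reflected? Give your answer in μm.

0.100 μm

At the upper boundary (n = 1.0 to n = 1.54) the reflected ray undergoes a half-wave phase shift.
Bottom surface (1.54 → 3.33): reflection off a higher-index medium gives a half-wave phase shift.
Net: no relative phase inversion (both shifts match).
For dark reflection here: 2 n t cos θ_r = (m + ½) λ.
Snell's law: 1.0 sin 49.0° = 1.54 sin θ_r → sin θ_r = 0.490, cos θ_r = 0.872.
Minimum at m = 0: t = λ / (4 n cos θ_r) = 537 / (4 × 1.54 × 0.872) = 100 nm.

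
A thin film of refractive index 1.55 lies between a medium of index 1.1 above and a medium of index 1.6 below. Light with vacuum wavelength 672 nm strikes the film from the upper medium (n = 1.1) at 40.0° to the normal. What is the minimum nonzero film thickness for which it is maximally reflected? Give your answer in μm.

0.244 μm

At the upper boundary (n = 1.1 to n = 1.55) the reflected ray undergoes a half-wave phase shift.
Bottom surface (1.55 → 1.6): reflection off a higher-index medium gives a half-wave phase shift.
Zero or two π shifts → no net half-wave offset.
So the condition for constructive reflection is 2 n t cos θ_r = m λ.
Snell's law: 1.1 sin 40.0° = 1.55 sin θ_r → sin θ_r = 0.456, cos θ_r = 0.890.
Minimum nonzero at m = 1: t = λ / (2 n cos θ_r) = 672 / (2 × 1.55 × 0.890) = 244 nm.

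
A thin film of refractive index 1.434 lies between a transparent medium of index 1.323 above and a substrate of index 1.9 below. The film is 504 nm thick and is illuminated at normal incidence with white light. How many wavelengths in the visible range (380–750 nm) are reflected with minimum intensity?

2

Ray reflecting at the top interface goes from n = 1.323 toward n = 1.434: a half-wave phase shift.
Bottom surface (1.434 → 1.9): reflection off a higher-index medium gives a half-wave phase shift.
Net: no relative phase inversion (both shifts match).
For weak reflection here: 2 n t = (m + ½) λ.
λ = 2 n t / (m + ½) = 1445 / (m + ½) nm.
m=1: 964 nm (IR); m=2: 578 nm (visible); m=3: 413 nm (visible); m=4: 321 nm (UV).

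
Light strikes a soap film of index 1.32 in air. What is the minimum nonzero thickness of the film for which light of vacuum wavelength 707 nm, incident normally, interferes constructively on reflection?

134 nm

At the upper boundary (n = 1.0 to n = 1.32) the reflected ray undergoes a half-wave phase shift.
Ray reflecting at the bottom interface goes from n = 1.32 toward n = 1.0: no phase shift.
Net: one phase inversion between the two reflected rays.
So the condition for constructive reflection is 2 n t = (m + ½) λ.
Minimum at m = 0: t = λ / (4 n) = 707 / (4 × 1.32) = 134 nm.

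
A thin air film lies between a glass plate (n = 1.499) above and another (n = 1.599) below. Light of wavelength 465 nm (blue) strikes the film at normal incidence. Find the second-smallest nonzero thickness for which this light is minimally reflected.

Top surface (1.499 → 1.0): reflection off a lower-index medium gives no phase shift.
At the lower boundary (n = 1.0 to n = 1.599) the reflected ray undergoes a half-wave phase shift.
Net: one phase inversion between the two reflected rays.
With one net inversion, destructive interference in reflection requires 2 n t = m λ.
The second-smallest nonzero thickness corresponds to m = 2: t = m λ / (2 n) = 2.00 × 465 / (2 × 1.0) = 465 nm.

465 nm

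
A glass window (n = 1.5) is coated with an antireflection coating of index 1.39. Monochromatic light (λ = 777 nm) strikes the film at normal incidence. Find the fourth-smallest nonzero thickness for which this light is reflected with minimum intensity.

At the upper boundary (n = 1.0 to n = 1.39) the reflected ray undergoes a half-wave phase shift.
At the lower boundary (n = 1.39 to n = 1.5) the reflected ray undergoes a half-wave phase shift.
Zero or two π shifts → no net half-wave offset.
With no net inversion, destructive interference in reflection requires 2 n t = (m + ½) λ.
The fourth-smallest nonzero thickness corresponds to m = 3: t = (m + ½) λ / (2 n) = 3.50 × 777 / (2 × 1.39) = 978 nm.

978 nm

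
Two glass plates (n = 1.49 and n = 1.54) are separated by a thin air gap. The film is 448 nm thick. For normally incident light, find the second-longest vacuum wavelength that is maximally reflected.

597 nm

Top surface (1.49 → 1.0): reflection off a lower-index medium gives no phase shift.
Bottom surface (1.0 → 1.54): reflection off a higher-index medium gives a half-wave phase shift.
The two reflections differ by half a wavelength.
So the condition for constructive reflection is 2 n t = (m + ½) λ.
λ = 2 n t / (m + ½). The second-longest wavelength is m = 1: λ = 2 × 1.0 × 448 / 1.50 = 597 nm.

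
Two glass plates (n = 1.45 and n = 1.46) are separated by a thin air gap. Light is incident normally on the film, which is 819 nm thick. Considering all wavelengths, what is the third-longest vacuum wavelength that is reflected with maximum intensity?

Ray reflecting at the top interface goes from n = 1.45 toward n = 1.0: no phase shift.
Ray reflecting at the bottom interface goes from n = 1.0 toward n = 1.46: a half-wave phase shift.
Net: one phase inversion between the two reflected rays.
So the condition for constructive reflection is 2 n t = (m + ½) λ.
λ = 2 n t / (m + ½). The third-longest wavelength is m = 2: λ = 2 × 1.0 × 819 / 2.50 = 655 nm.

655 nm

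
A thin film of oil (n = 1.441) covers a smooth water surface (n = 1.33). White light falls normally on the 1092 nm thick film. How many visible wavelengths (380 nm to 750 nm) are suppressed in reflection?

Ray reflecting at the top interface goes from n = 1.0 toward n = 1.441: a half-wave phase shift.
Ray reflecting at the bottom interface goes from n = 1.441 toward n = 1.33: no phase shift.
The two reflections differ by half a wavelength.
So the condition for destructive reflection is 2 n t = m λ.
λ = 2 n t / m = 3147 / m nm.
m=4: 787 nm (IR); m=5: 629 nm (visible); m=6: 525 nm (visible); m=7: 450 nm (visible); m=8: 393 nm (visible); m=9: 350 nm (UV).

4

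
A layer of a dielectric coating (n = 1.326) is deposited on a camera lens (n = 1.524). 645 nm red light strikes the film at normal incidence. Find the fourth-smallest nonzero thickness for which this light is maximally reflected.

Ray reflecting at the top interface goes from n = 1.0 toward n = 1.326: a half-wave phase shift.
At the lower boundary (n = 1.326 to n = 1.524) the reflected ray undergoes a half-wave phase shift.
Net: no relative phase inversion (both shifts match).
So the condition for constructive reflection is 2 n t = m λ.
The fourth-smallest nonzero thickness corresponds to m = 4: t = m λ / (2 n) = 4.00 × 645 / (2 × 1.326) = 973 nm.

973 nm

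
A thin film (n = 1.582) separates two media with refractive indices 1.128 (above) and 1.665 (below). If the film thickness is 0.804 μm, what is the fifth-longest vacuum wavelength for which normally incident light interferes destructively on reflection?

565 nm

At the upper boundary (n = 1.128 to n = 1.582) the reflected ray undergoes a half-wave phase shift.
Bottom surface (1.582 → 1.665): reflection off a higher-index medium gives a half-wave phase shift.
The two reflections carry the same phase change, so no net offset.
So the condition for destructive reflection is 2 n t = (m + ½) λ.
λ = 2 n t / (m + ½). The fifth-longest wavelength is m = 4: λ = 2 × 1.582 × 804 / 4.50 = 565 nm.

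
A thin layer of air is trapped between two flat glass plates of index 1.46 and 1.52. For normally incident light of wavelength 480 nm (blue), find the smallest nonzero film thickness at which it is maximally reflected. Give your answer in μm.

0.120 μm

Top surface (1.46 → 1.0): reflection off a lower-index medium gives no phase shift.
Ray reflecting at the bottom interface goes from n = 1.0 toward n = 1.52: a half-wave phase shift.
Exactly one π shift → a net half-wave offset.
With one net inversion, constructive interference in reflection requires 2 n t = (m + ½) λ.
Minimum at m = 0: t = λ / (4 n) = 480 / (4 × 1.0) = 120 nm.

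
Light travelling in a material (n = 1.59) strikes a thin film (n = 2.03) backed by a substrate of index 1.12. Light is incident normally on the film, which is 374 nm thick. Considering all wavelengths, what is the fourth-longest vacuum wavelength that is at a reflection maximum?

434 nm

Top surface (1.59 → 2.03): reflection off a higher-index medium gives a half-wave phase shift.
At the lower boundary (n = 2.03 to n = 1.12) the reflected ray undergoes no phase shift.
The two reflections differ by half a wavelength.
With one net inversion, constructive interference in reflection requires 2 n t = (m + ½) λ.
λ = 2 n t / (m + ½). The fourth-longest wavelength is m = 3: λ = 2 × 2.03 × 374 / 3.50 = 434 nm.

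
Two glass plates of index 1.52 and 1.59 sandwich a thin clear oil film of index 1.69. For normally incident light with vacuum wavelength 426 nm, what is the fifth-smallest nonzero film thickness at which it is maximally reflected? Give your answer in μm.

Top surface (1.52 → 1.69): reflection off a higher-index medium gives a half-wave phase shift.
Bottom surface (1.69 → 1.59): reflection off a lower-index medium gives no phase shift.
The two reflections differ by half a wavelength.
With one net inversion, constructive interference in reflection requires 2 n t = (m + ½) λ.
The fifth-smallest nonzero thickness corresponds to m = 4: t = (m + ½) λ / (2 n) = 4.50 × 426 / (2 × 1.69) = 567 nm.

0.567 μm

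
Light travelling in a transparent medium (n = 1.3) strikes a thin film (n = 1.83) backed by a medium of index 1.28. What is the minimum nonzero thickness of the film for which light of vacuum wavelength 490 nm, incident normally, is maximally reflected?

66.9 nm

Top surface (1.3 → 1.83): reflection off a higher-index medium gives a half-wave phase shift.
Bottom surface (1.83 → 1.28): reflection off a lower-index medium gives no phase shift.
Exactly one π shift → a net half-wave offset.
With one net inversion, constructive interference in reflection requires 2 n t = (m + ½) λ.
Minimum at m = 0: t = λ / (4 n) = 490 / (4 × 1.83) = 66.9 nm.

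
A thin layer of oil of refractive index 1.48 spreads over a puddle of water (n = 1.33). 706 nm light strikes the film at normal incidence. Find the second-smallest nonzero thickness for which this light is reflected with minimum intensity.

477 nm

Ray reflecting at the top interface goes from n = 1.0 toward n = 1.48: a half-wave phase shift.
Ray reflecting at the bottom interface goes from n = 1.48 toward n = 1.33: no phase shift.
Net: one phase inversion between the two reflected rays.
With one net inversion, destructive interference in reflection requires 2 n t = m λ.
The second-smallest nonzero thickness corresponds to m = 2: t = m λ / (2 n) = 2.00 × 706 / (2 × 1.48) = 477 nm.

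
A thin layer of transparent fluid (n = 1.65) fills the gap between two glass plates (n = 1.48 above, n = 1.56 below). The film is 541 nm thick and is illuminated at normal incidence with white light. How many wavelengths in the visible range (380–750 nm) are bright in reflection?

3

Top surface (1.48 → 1.65): reflection off a higher-index medium gives a half-wave phase shift.
Ray reflecting at the bottom interface goes from n = 1.65 toward n = 1.56: no phase shift.
Exactly one π shift → a net half-wave offset.
With one net inversion, constructive interference in reflection requires 2 n t = (m + ½) λ.
λ = 2 n t / (m + ½) = 1785 / (m + ½) nm.
m=1: 1190 nm (IR); m=2: 714 nm (visible); m=3: 510 nm (visible); m=4: 397 nm (visible); m=5: 325 nm (UV).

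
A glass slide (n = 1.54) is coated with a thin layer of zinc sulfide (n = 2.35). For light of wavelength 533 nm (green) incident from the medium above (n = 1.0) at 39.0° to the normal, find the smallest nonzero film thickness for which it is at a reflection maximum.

At the upper boundary (n = 1.0 to n = 2.35) the reflected ray undergoes a half-wave phase shift.
At the lower boundary (n = 2.35 to n = 1.54) the reflected ray undergoes no phase shift.
Net: one phase inversion between the two reflected rays.
So the condition for constructive reflection is 2 n t cos θ_r = (m + ½) λ.
Snell's law: 1.0 sin 39.0° = 2.35 sin θ_r → sin θ_r = 0.268, cos θ_r = 0.963.
Minimum at m = 0: t = λ / (4 n cos θ_r) = 533 / (4 × 2.35 × 0.963) = 58.9 nm.

58.9 nm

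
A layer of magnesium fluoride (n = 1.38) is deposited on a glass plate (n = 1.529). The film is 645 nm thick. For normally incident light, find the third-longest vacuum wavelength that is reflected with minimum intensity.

712 nm

At the upper boundary (n = 1.0 to n = 1.38) the reflected ray undergoes a half-wave phase shift.
Bottom surface (1.38 → 1.529): reflection off a higher-index medium gives a half-wave phase shift.
Zero or two π shifts → no net half-wave offset.
So the condition for destructive reflection is 2 n t = (m + ½) λ.
λ = 2 n t / (m + ½). The third-longest wavelength is m = 2: λ = 2 × 1.38 × 645 / 2.50 = 712 nm.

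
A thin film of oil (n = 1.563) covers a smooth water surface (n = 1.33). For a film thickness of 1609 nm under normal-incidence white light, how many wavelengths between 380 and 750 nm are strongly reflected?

6

Ray reflecting at the top interface goes from n = 1.0 toward n = 1.563: a half-wave phase shift.
Bottom surface (1.563 → 1.33): reflection off a lower-index medium gives no phase shift.
The two reflections differ by half a wavelength.
With one net inversion, constructive interference in reflection requires 2 n t = (m + ½) λ.
λ = 2 n t / (m + ½) = 5030 / (m + ½) nm.
m=6: 774 nm (IR); m=7: 671 nm (visible); m=8: 592 nm (visible); m=9: 529 nm (visible); m=10: 479 nm (visible); m=11: 437 nm (visible); m=12: 402 nm (visible); m=13: 373 nm (UV).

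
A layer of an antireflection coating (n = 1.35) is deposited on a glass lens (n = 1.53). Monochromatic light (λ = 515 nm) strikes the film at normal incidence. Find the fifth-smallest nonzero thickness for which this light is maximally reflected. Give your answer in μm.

0.954 μm

Top surface (1.0 → 1.35): reflection off a higher-index medium gives a half-wave phase shift.
At the lower boundary (n = 1.35 to n = 1.53) the reflected ray undergoes a half-wave phase shift.
Net: no relative phase inversion (both shifts match).
So the condition for constructive reflection is 2 n t = m λ.
The fifth-smallest nonzero thickness corresponds to m = 5: t = m λ / (2 n) = 5.00 × 515 / (2 × 1.35) = 954 nm.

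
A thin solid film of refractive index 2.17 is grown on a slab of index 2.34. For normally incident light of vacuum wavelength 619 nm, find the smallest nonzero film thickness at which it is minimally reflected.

Ray reflecting at the top interface goes from n = 1.0 toward n = 2.17: a half-wave phase shift.
Ray reflecting at the bottom interface goes from n = 2.17 toward n = 2.34: a half-wave phase shift.
The two reflections carry the same phase change, so no net offset.
So the condition for destructive reflection is 2 n t = (m + ½) λ.
Minimum at m = 0: t = λ / (4 n) = 619 / (4 × 2.17) = 71.3 nm.

71.3 nm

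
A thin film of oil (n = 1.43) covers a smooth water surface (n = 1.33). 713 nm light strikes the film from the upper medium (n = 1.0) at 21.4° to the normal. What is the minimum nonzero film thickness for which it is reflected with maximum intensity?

129 nm

Top surface (1.0 → 1.43): reflection off a higher-index medium gives a half-wave phase shift.
Bottom surface (1.43 → 1.33): reflection off a lower-index medium gives no phase shift.
Exactly one π shift → a net half-wave offset.
With one net inversion, constructive interference in reflection requires 2 n t cos θ_r = (m + ½) λ.
Snell's law: 1.0 sin 21.4° = 1.43 sin θ_r → sin θ_r = 0.255, cos θ_r = 0.967.
Minimum at m = 0: t = λ / (4 n cos θ_r) = 713 / (4 × 1.43 × 0.967) = 129 nm.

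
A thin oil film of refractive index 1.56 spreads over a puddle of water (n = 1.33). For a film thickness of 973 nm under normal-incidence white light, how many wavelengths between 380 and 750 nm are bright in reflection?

4

At the upper boundary (n = 1.0 to n = 1.56) the reflected ray undergoes a half-wave phase shift.
At the lower boundary (n = 1.56 to n = 1.33) the reflected ray undergoes no phase shift.
The two reflections differ by half a wavelength.
So the condition for constructive reflection is 2 n t = (m + ½) λ.
λ = 2 n t / (m + ½) = 3036 / (m + ½) nm.
m=3: 867 nm (IR); m=4: 675 nm (visible); m=5: 552 nm (visible); m=6: 467 nm (visible); m=7: 405 nm (visible); m=8: 357 nm (UV).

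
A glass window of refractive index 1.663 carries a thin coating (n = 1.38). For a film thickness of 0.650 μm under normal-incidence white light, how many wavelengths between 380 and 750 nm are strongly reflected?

Ray reflecting at the top interface goes from n = 1.0 toward n = 1.38: a half-wave phase shift.
Ray reflecting at the bottom interface goes from n = 1.38 toward n = 1.663: a half-wave phase shift.
The two reflections carry the same phase change, so no net offset.
With no net inversion, constructive interference in reflection requires 2 n t = m λ.
λ = 2 n t / m = 1794 / m nm.
m=2: 897 nm (IR); m=3: 598 nm (visible); m=4: 449 nm (visible); m=5: 359 nm (UV).

2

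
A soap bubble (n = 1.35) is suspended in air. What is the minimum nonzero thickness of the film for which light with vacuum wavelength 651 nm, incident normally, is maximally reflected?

Top surface (1.0 → 1.35): reflection off a higher-index medium gives a half-wave phase shift.
Ray reflecting at the bottom interface goes from n = 1.35 toward n = 1.0: no phase shift.
Exactly one π shift → a net half-wave offset.
So the condition for constructive reflection is 2 n t = (m + ½) λ.
Minimum at m = 0: t = λ / (4 n) = 651 / (4 × 1.35) = 121 nm.

121 nm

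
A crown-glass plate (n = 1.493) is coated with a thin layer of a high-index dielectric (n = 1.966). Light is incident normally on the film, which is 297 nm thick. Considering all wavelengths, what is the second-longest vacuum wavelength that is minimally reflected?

Ray reflecting at the top interface goes from n = 1.0 toward n = 1.966: a half-wave phase shift.
At the lower boundary (n = 1.966 to n = 1.493) the reflected ray undergoes no phase shift.
The two reflections differ by half a wavelength.
With one net inversion, destructive interference in reflection requires 2 n t = m λ.
λ = 2 n t / m. The second-longest wavelength is m = 2: λ = 2 × 1.966 × 297 / 2.00 = 584 nm.

584 nm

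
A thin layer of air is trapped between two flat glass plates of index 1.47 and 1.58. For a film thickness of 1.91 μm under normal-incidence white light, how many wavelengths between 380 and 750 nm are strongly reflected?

Ray reflecting at the top interface goes from n = 1.47 toward n = 1.0: no phase shift.
Ray reflecting at the bottom interface goes from n = 1.0 toward n = 1.58: a half-wave phase shift.
Net: one phase inversion between the two reflected rays.
So the condition for constructive reflection is 2 n t = (m + ½) λ.
λ = 2 n t / (m + ½) = 3820 / (m + ½) nm.
m=4: 849 nm (IR); m=5: 695 nm (visible); m=6: 588 nm (visible); m=7: 509 nm (visible); m=8: 449 nm (visible); m=9: 402 nm (visible); m=10: 364 nm (UV).

5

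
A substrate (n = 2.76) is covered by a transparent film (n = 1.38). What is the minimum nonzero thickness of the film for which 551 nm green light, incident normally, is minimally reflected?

Ray reflecting at the top interface goes from n = 1.0 toward n = 1.38: a half-wave phase shift.
At the lower boundary (n = 1.38 to n = 2.76) the reflected ray undergoes a half-wave phase shift.
Zero or two π shifts → no net half-wave offset.
With no net inversion, destructive interference in reflection requires 2 n t = (m + ½) λ.
Minimum at m = 0: t = λ / (4 n) = 551 / (4 × 1.38) = 99.8 nm.

99.8 nm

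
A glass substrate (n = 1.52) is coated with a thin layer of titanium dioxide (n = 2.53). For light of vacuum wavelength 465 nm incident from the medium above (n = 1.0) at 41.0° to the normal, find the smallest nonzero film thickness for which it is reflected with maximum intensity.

At the upper boundary (n = 1.0 to n = 2.53) the reflected ray undergoes a half-wave phase shift.
Bottom surface (2.53 → 1.52): reflection off a lower-index medium gives no phase shift.
Exactly one π shift → a net half-wave offset.
With one net inversion, constructive interference in reflection requires 2 n t cos θ_r = (m + ½) λ.
Snell's law: 1.0 sin 41.0° = 2.53 sin θ_r → sin θ_r = 0.259, cos θ_r = 0.966.
Minimum at m = 0: t = λ / (4 n cos θ_r) = 465 / (4 × 2.53 × 0.966) = 47.6 nm.

47.6 nm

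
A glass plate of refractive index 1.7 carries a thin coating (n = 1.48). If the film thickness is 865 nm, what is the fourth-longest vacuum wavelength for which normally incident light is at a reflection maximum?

Ray reflecting at the top interface goes from n = 1.0 toward n = 1.48: a half-wave phase shift.
Ray reflecting at the bottom interface goes from n = 1.48 toward n = 1.7: a half-wave phase shift.
Net: no relative phase inversion (both shifts match).
With no net inversion, constructive interference in reflection requires 2 n t = m λ.
λ = 2 n t / m. The fourth-longest wavelength is m = 4: λ = 2 × 1.48 × 865 / 4.00 = 640 nm.

640 nm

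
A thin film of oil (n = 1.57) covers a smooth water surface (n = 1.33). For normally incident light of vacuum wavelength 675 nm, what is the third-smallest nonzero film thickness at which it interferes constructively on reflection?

537 nm

Ray reflecting at the top interface goes from n = 1.0 toward n = 1.57: a half-wave phase shift.
At the lower boundary (n = 1.57 to n = 1.33) the reflected ray undergoes no phase shift.
The two reflections differ by half a wavelength.
So the condition for constructive reflection is 2 n t = (m + ½) λ.
The third-smallest nonzero thickness corresponds to m = 2: t = (m + ½) λ / (2 n) = 2.50 × 675 / (2 × 1.57) = 537 nm.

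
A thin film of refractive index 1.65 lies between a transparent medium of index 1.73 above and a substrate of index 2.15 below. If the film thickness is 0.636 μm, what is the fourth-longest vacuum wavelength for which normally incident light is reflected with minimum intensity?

525 nm

Ray reflecting at the top interface goes from n = 1.73 toward n = 1.65: no phase shift.
Bottom surface (1.65 → 2.15): reflection off a higher-index medium gives a half-wave phase shift.
The two reflections differ by half a wavelength.
So the condition for destructive reflection is 2 n t = m λ.
λ = 2 n t / m. The fourth-longest wavelength is m = 4: λ = 2 × 1.65 × 636 / 4.00 = 525 nm.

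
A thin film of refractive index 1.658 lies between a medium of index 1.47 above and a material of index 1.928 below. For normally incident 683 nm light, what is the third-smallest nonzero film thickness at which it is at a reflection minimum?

515 nm

Top surface (1.47 → 1.658): reflection off a higher-index medium gives a half-wave phase shift.
Bottom surface (1.658 → 1.928): reflection off a higher-index medium gives a half-wave phase shift.
Zero or two π shifts → no net half-wave offset.
So the condition for destructive reflection is 2 n t = (m + ½) λ.
The third-smallest nonzero thickness corresponds to m = 2: t = (m + ½) λ / (2 n) = 2.50 × 683 / (2 × 1.658) = 515 nm.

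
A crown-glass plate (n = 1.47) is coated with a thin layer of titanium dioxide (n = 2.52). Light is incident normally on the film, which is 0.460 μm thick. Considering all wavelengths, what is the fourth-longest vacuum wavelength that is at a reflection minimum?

At the upper boundary (n = 1.0 to n = 2.52) the reflected ray undergoes a half-wave phase shift.
Ray reflecting at the bottom interface goes from n = 2.52 toward n = 1.47: no phase shift.
The two reflections differ by half a wavelength.
For minimum reflection here: 2 n t = m λ.
λ = 2 n t / m. The fourth-longest wavelength is m = 4: λ = 2 × 2.52 × 460 / 4.00 = 580 nm.

580 nm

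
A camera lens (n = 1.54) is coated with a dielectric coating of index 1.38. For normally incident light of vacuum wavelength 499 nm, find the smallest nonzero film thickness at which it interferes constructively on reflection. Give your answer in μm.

Ray reflecting at the top interface goes from n = 1.0 toward n = 1.38: a half-wave phase shift.
At the lower boundary (n = 1.38 to n = 1.54) the reflected ray undergoes a half-wave phase shift.
Net: no relative phase inversion (both shifts match).
With no net inversion, constructive interference in reflection requires 2 n t = m λ.
Minimum nonzero at m = 1: t = λ / (2 n) = 499 / (2 × 1.38) = 181 nm.

0.181 μm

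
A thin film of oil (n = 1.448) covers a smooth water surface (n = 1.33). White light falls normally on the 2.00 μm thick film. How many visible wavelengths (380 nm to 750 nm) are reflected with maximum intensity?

At the upper boundary (n = 1.0 to n = 1.448) the reflected ray undergoes a half-wave phase shift.
Ray reflecting at the bottom interface goes from n = 1.448 toward n = 1.33: no phase shift.
Exactly one π shift → a net half-wave offset.
For strong reflection here: 2 n t = (m + ½) λ.
λ = 2 n t / (m + ½) = 5792 / (m + ½) nm.
m=7: 772 nm (IR); m=8: 681 nm (visible); m=9: 610 nm (visible); m=10: 552 nm (visible); m=11: 504 nm (visible); m=12: 463 nm (visible); m=13: 429 nm (visible); m=14: 399 nm (visible); m=15: 374 nm (UV).

7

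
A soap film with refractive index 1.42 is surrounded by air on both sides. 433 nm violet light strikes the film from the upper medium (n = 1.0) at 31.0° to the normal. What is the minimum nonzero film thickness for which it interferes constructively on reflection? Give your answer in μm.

Ray reflecting at the top interface goes from n = 1.0 toward n = 1.42: a half-wave phase shift.
Ray reflecting at the bottom interface goes from n = 1.42 toward n = 1.0: no phase shift.
Exactly one π shift → a net half-wave offset.
So the condition for constructive reflection is 2 n t cos θ_r = (m + ½) λ.
Snell's law: 1.0 sin 31.0° = 1.42 sin θ_r → sin θ_r = 0.363, cos θ_r = 0.932.
Minimum at m = 0: t = λ / (4 n cos θ_r) = 433 / (4 × 1.42 × 0.932) = 81.8 nm.

0.0818 μm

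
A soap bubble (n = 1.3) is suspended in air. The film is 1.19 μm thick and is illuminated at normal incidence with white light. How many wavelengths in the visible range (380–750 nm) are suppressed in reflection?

At the upper boundary (n = 1.0 to n = 1.3) the reflected ray undergoes a half-wave phase shift.
Bottom surface (1.3 → 1.0): reflection off a lower-index medium gives no phase shift.
Exactly one π shift → a net half-wave offset.
So the condition for destructive reflection is 2 n t = m λ.
λ = 2 n t / m = 3094 / m nm.
m=4: 774 nm (IR); m=5: 619 nm (visible); m=6: 516 nm (visible); m=7: 442 nm (visible); m=8: 387 nm (visible); m=9: 344 nm (UV).

4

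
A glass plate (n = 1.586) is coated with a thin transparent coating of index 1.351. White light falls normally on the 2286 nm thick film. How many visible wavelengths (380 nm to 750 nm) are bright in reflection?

At the upper boundary (n = 1.0 to n = 1.351) the reflected ray undergoes a half-wave phase shift.
At the lower boundary (n = 1.351 to n = 1.586) the reflected ray undergoes a half-wave phase shift.
Net: no relative phase inversion (both shifts match).
With no net inversion, constructive interference in reflection requires 2 n t = m λ.
λ = 2 n t / m = 6177 / m nm.
m=8: 772 nm (IR); m=9: 686 nm (visible); m=10: 618 nm (visible); m=11: 562 nm (visible); m=12: 515 nm (visible); m=13: 475 nm (visible); m=14: 441 nm (visible); m=15: 412 nm (visible); m=16: 386 nm (visible); m=17: 363 nm (UV).

8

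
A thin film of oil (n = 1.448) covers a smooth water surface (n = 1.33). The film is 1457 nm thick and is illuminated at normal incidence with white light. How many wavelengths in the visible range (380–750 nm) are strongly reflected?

5

At the upper boundary (n = 1.0 to n = 1.448) the reflected ray undergoes a half-wave phase shift.
Bottom surface (1.448 → 1.33): reflection off a lower-index medium gives no phase shift.
The two reflections differ by half a wavelength.
So the condition for constructive reflection is 2 n t = (m + ½) λ.
λ = 2 n t / (m + ½) = 4219 / (m + ½) nm.
m=5: 767 nm (IR); m=6: 649 nm (visible); m=7: 563 nm (visible); m=8: 496 nm (visible); m=9: 444 nm (visible); m=10: 402 nm (visible); m=11: 367 nm (UV).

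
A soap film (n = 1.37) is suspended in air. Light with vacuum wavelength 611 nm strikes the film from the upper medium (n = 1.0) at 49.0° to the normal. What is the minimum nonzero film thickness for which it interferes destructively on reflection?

267 nm

Top surface (1.0 → 1.37): reflection off a higher-index medium gives a half-wave phase shift.
At the lower boundary (n = 1.37 to n = 1.0) the reflected ray undergoes no phase shift.
Net: one phase inversion between the two reflected rays.
With one net inversion, destructive interference in reflection requires 2 n t cos θ_r = m λ.
Snell's law: 1.0 sin 49.0° = 1.37 sin θ_r → sin θ_r = 0.551, cos θ_r = 0.835.
Minimum nonzero at m = 1: t = λ / (2 n cos θ_r) = 611 / (2 × 1.37 × 0.835) = 267 nm.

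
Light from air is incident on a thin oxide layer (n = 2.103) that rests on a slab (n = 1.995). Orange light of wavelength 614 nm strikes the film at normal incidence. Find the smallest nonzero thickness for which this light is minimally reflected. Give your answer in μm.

At the upper boundary (n = 1.0 to n = 2.103) the reflected ray undergoes a half-wave phase shift.
At the lower boundary (n = 2.103 to n = 1.995) the reflected ray undergoes no phase shift.
Net: one phase inversion between the two reflected rays.
For minimum reflection here: 2 n t = m λ.
The smallest nonzero thickness corresponds to m = 1: t = m λ / (2 n) = 1.00 × 614 / (2 × 2.103) = 146 nm.

0.146 μm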